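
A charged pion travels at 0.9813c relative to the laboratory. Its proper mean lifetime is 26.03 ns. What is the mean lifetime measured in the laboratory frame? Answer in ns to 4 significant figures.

Δt ≈ 135.2 ns

γ = 1/√(1 − 0.9813²) = 5.19522
Time dilation: Δt = γτ₀ = 5.19522 × 26.03 ns = 135.2 ns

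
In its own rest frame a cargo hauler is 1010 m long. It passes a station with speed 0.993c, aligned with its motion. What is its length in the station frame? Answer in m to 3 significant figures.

γ = 1/√(1 − 0.993²) = 8.4664
Length contraction: L = L₀/γ = 1010/8.4664 = 119 m

L ≈ 119 m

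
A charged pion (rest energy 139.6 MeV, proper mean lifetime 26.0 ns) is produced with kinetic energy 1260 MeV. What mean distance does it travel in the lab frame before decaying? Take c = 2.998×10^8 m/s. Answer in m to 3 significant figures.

d ≈ 77.8 m

γ = 1 + K/(m₀c²) = 1 + 1260/139.6 = 10.026
β = √(1 − 1/γ²) = 0.99501
Dilated lifetime: γτ₀ = 10.026 × 26.0 ns = 260.67 ns
d = βc·γτ₀ = 0.99501 × (2.998×10^8 m/s) × 2.6067×10^-7 s = 77.8 m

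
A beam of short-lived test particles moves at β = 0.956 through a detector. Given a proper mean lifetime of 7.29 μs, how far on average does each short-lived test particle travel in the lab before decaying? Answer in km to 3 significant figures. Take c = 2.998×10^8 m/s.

d ≈ 7.12 km

γ = 1/√(1 − 0.956²) = 3.4087
Dilated lifetime: Δt = γτ₀ = 3.4087 × 7.29 μs = 24.849 μs
d = vΔt = 0.956c × 24.849 μs = 2.8661×10^8 m/s × 2.4849×10^-5 s = 7.12 km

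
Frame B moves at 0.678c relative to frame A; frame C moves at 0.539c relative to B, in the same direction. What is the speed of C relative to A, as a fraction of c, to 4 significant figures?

u ≈ 0.8913c

Compose boost 2: (0.539 + 0.678)/(1 + 0.539×0.678) = 1.217/1.36544 = 0.8913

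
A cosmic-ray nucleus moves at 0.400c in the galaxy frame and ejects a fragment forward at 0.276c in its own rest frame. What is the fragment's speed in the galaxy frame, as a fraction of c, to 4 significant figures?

u ≈ 0.6088c

Compose boost 2: (0.276 + 0.400)/(1 + 0.276×0.400) = 0.6760/1.11040 = 0.6088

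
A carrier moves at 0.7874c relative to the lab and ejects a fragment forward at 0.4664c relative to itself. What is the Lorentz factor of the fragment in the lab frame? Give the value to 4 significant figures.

u_lab = (0.4664 + 0.7874)/(1 + 0.4664×0.7874) = 1.2538/1.367243 = 0.9170277
γ = 1/√(1 − 0.9170277²) = 2.507

γ ≈ 2.507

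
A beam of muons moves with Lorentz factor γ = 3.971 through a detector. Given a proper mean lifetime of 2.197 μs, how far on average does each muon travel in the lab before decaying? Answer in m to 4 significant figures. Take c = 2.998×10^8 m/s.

d ≈ 2531 m

β = √(1 − 1/γ²) = √(1 − 1/3.971²) = 0.967773
Dilated lifetime: Δt = γτ₀ = 3.971 × 2.197 μs = 8.72429 μs
d = vΔt = 0.967773c × 8.72429 μs = 2.90138×10^8 m/s × 8.72429×10^-6 s = 2531 m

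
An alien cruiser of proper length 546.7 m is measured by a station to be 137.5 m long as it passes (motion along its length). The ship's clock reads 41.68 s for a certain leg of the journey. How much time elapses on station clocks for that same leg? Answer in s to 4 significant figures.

Δt ≈ 165.7 s

Length contraction ⇒ γ = L₀/L = 546.7/137.5 = 3.97600
Time dilation: Δt = γτ₀ = 3.97600 × 41.68 s = 165.7 s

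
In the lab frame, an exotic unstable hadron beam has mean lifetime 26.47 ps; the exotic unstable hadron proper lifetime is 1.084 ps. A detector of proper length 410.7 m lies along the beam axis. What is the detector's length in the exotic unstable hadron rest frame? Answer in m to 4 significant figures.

L ≈ 16.82 m

Time dilation ⇒ γ = Δt/τ₀ = 26.47/1.084 = 24.4188
Length contraction: L = L₀/γ = 410.7/24.4188 = 16.82 m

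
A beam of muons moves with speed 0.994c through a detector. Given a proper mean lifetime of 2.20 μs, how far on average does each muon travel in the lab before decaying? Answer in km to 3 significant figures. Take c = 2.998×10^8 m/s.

γ = 1/√(1 − 0.994²) = 9.1424
Dilated lifetime: Δt = γτ₀ = 9.1424 × 2.20 μs = 20.113 μs
d = vΔt = 0.994c × 20.113 μs = 2.9800×10^8 m/s × 2.0113×10^-5 s = 5.99 km

d ≈ 5.99 km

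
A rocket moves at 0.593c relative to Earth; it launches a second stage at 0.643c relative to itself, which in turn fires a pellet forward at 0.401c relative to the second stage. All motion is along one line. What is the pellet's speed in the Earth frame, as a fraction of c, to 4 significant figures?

Compose boost 2: (0.643 + 0.593)/(1 + 0.643×0.593) = 1.236/1.38130 = 0.894810
Compose boost 3: (0.401 + 0.894810)/(1 + 0.401×0.894810) = 1.29581/1.35882 = 0.9536

u ≈ 0.9536c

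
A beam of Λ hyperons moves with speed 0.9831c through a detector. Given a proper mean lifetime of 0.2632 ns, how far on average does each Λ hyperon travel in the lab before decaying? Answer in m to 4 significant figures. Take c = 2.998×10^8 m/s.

d ≈ 0.4237 m

γ = 1/√(1 − 0.9831²) = 5.46241
Dilated lifetime: Δt = γτ₀ = 5.46241 × 0.2632 ns = 1.43771 ns
d = vΔt = 0.9831c × 1.43771 ns = 2.94733×10^8 m/s × 1.43771×10^-9 s = 0.4237 m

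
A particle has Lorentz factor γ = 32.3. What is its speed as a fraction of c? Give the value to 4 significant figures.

β ≈ 0.9995

β = √(1 − 1/γ²) = √(1 − 1/32.3²) = √(0.999041) = 0.9995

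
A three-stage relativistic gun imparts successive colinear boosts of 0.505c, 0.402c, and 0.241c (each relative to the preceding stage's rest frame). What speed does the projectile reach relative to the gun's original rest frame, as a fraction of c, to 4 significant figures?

u ≈ 0.8420c

Compose boost 2: (0.402 + 0.505)/(1 + 0.402×0.505) = 0.9070/1.20301 = 0.753942
Compose boost 3: (0.241 + 0.753942)/(1 + 0.241×0.753942) = 0.994942/1.18170 = 0.8420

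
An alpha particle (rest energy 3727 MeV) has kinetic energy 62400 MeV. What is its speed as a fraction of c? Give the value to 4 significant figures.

γ = 1 + K/(m₀c²) = 1 + 62400/3727 = 17.7427
β = √(1 − 1/γ²) = 0.9984

β ≈ 0.9984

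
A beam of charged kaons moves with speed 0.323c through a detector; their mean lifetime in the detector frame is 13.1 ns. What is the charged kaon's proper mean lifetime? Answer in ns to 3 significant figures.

τ₀ ≈ 12.4 ns

γ = 1/√(1 − 0.323²) = 1.0566
Proper time: τ₀ = Δt/γ = 13.1/1.0566 = 12.4 ns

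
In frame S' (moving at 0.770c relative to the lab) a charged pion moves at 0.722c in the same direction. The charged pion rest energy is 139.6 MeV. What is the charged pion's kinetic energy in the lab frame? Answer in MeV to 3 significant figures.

u_lab = (0.722 + 0.770)/(1 + 0.722×0.770) = 0.958906
γ = 1/√(1 − 0.958906²) = 3.5245
K = (γ − 1)m₀c² = (3.5245 − 1) × 139.6 = 2.5245 × 139.6 = 352 MeV

K ≈ 352 MeV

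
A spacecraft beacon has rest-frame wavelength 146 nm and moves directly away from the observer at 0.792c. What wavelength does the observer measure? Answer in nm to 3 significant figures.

λ_obs ≈ 429 nm

Relativistic Doppler: λ_obs = λ_src √((1+β)/(1−β))
= 146 × √(1.7920/0.20800) = 146 × 2.9352 = 429 nm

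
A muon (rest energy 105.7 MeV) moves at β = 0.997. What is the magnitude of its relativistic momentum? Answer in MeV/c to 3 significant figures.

γ = 1/√(1 − 0.997²) = 12.920
p = γβm₀c = 12.920 × 0.997 × 105.7 MeV/c = 1360 MeV/c

p ≈ 1360 MeV/c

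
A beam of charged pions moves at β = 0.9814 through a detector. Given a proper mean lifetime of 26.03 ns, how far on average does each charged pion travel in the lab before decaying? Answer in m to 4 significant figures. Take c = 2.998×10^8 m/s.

d ≈ 39.89 m

γ = 1/√(1 − 0.9814²) = 5.20904
Dilated lifetime: Δt = γτ₀ = 5.20904 × 26.03 ns = 135.591 ns
d = vΔt = 0.9814c × 135.591 ns = 2.94224×10^8 m/s × 1.35591×10^-7 s = 39.89 m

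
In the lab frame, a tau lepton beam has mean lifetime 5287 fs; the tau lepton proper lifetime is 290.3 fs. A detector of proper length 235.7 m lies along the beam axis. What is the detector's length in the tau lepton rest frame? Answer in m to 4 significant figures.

L ≈ 12.94 m

Time dilation ⇒ γ = Δt/τ₀ = 5287/290.3 = 18.2122
Length contraction: L = L₀/γ = 235.7/18.2122 = 12.94 m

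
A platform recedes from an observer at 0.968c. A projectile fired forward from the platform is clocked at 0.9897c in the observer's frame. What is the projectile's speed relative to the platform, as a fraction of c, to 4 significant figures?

Inverse velocity addition: u' = (u − v)/(1 − uv/c²)
= (0.9897 − 0.968)/(1 − 0.9897×0.968) = 0.02170/0.0419704 = 0.5170

u' ≈ 0.5170c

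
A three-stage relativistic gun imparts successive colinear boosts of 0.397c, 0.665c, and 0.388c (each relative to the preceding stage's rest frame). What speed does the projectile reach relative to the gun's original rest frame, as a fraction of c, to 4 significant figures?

u ≈ 0.9262c

Compose boost 2: (0.665 + 0.397)/(1 + 0.665×0.397) = 1.062/1.26401 = 0.840187
Compose boost 3: (0.388 + 0.840187)/(1 + 0.388×0.840187) = 1.22819/1.32599 = 0.9262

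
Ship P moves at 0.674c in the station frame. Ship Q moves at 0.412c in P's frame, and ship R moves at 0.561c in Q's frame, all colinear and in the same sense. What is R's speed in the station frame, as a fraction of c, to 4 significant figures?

u ≈ 0.9554c

Compose boost 2: (0.412 + 0.674)/(1 + 0.412×0.674) = 1.086/1.27769 = 0.849973
Compose boost 3: (0.561 + 0.849973)/(1 + 0.561×0.849973) = 1.41097/1.47683 = 0.9554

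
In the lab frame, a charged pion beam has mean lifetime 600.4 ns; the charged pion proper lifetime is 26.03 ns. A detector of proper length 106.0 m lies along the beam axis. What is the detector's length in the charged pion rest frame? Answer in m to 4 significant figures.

Time dilation ⇒ γ = Δt/τ₀ = 600.4/26.03 = 23.0657
Length contraction: L = L₀/γ = 106.0/23.0657 = 4.596 m

L ≈ 4.596 m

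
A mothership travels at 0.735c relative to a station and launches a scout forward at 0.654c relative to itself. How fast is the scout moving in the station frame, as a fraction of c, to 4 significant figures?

u ≈ 0.9381c

Compose boost 2: (0.654 + 0.735)/(1 + 0.654×0.735) = 1.389/1.48069 = 0.9381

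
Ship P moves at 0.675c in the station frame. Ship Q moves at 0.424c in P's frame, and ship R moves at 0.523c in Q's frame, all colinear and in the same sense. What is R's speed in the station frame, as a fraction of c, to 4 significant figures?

u ≈ 0.9520c

Compose boost 2: (0.424 + 0.675)/(1 + 0.424×0.675) = 1.099/1.28620 = 0.854455
Compose boost 3: (0.523 + 0.854455)/(1 + 0.523×0.854455) = 1.37745/1.44688 = 0.9520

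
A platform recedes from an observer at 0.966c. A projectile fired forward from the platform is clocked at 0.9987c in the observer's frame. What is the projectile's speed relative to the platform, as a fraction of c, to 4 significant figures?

Inverse velocity addition: u' = (u − v)/(1 − uv/c²)
= (0.9987 − 0.966)/(1 − 0.9987×0.966) = 0.03270/0.0352558 = 0.9275

u' ≈ 0.9275c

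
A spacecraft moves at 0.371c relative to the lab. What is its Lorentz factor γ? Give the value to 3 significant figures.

γ ≈ 1.08

γ = 1/√(1 − β²) = 1/√(1 − 0.371²) = 1/√(0.86236) = 1.08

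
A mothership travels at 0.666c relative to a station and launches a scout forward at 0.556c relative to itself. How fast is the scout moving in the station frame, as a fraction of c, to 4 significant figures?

Compose boost 2: (0.556 + 0.666)/(1 + 0.556×0.666) = 1.222/1.37030 = 0.8918

u ≈ 0.8918c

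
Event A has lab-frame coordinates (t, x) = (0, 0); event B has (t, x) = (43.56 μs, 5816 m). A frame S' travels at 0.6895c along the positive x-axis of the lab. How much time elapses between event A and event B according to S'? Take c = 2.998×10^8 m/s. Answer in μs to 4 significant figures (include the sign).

Δt' ≈ 41.67 μs

γ = 1/√(1 − 0.6895²) = 1.38067
Δt' = γ(Δt − vΔx/c²) = 1.38067 × (43.56 μs − 0.6895×5816 m / (2.998×10^8 m/s))
= 1.38067 × (30.1840 μs) = 41.67 μs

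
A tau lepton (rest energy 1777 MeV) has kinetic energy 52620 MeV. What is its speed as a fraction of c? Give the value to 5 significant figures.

γ = 1 + K/(m₀c²) = 1 + 52620/1777 = 30.61171
β = √(1 − 1/γ²) = 0.99947

β ≈ 0.99947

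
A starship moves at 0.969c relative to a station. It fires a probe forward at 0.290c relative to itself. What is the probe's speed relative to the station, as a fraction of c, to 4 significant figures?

u ≈ 0.9828c

Relativistic velocity addition: u = (u' + v)/(1 + u'v/c²)
= (0.290 + 0.969)/(1 + 0.290×0.969) = 1.259/1.28101 = 0.9828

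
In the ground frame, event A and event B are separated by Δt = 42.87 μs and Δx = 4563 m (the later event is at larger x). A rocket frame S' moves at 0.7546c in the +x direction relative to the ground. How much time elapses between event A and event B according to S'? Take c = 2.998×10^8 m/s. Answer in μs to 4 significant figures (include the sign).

Δt' ≈ 47.83 μs

γ = 1/√(1 − 0.7546²) = 1.52396
Δt' = γ(Δt − vΔx/c²) = 1.52396 × (42.87 μs − 0.7546×4563 m / (2.998×10^8 m/s))
= 1.52396 × (31.3849 μs) = 47.83 μs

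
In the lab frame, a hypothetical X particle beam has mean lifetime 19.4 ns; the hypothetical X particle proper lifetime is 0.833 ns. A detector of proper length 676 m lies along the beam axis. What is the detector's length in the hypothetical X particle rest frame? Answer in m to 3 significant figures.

Time dilation ⇒ γ = Δt/τ₀ = 19.4/0.833 = 23.289
Length contraction: L = L₀/γ = 676/23.289 = 29.0 m

L ≈ 29.0 m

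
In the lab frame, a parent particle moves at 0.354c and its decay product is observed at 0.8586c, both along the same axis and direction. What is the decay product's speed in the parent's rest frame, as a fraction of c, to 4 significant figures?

Inverse velocity addition: u' = (u − v)/(1 − uv/c²)
= (0.8586 − 0.354)/(1 − 0.8586×0.354) = 0.5046/0.696056 = 0.7249

u' ≈ 0.7249c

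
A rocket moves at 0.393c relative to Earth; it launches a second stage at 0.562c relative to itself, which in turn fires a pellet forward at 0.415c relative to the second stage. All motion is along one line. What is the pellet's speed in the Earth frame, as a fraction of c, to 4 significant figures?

u ≈ 0.9038c

Compose boost 2: (0.562 + 0.393)/(1 + 0.562×0.393) = 0.9550/1.22087 = 0.782232
Compose boost 3: (0.415 + 0.782232)/(1 + 0.415×0.782232) = 1.19723/1.32463 = 0.9038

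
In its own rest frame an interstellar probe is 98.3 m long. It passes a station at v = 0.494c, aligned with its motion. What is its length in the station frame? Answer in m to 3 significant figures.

L ≈ 85.5 m

γ = 1/√(1 − 0.494²) = 1.1501
Length contraction: L = L₀/γ = 98.3/1.1501 = 85.5 m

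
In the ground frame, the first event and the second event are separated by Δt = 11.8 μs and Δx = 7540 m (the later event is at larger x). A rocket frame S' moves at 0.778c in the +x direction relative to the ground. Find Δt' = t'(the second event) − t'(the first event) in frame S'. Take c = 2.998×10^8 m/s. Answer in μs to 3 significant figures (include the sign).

γ = 1/√(1 − 0.778²) = 1.5917
Δt' = γ(Δt − vΔx/c²) = 1.5917 × (11.8 μs − 0.778×7540 m / (2.998×10^8 m/s))
= 1.5917 × (-7.7668 μs) = -12.4 μs

Δt' ≈ -12.4 μs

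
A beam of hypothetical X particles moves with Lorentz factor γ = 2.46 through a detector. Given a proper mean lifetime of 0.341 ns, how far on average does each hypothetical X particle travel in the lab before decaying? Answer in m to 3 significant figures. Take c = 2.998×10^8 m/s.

d ≈ 0.230 m

β = √(1 − 1/γ²) = √(1 − 1/2.46²) = 0.91365
Dilated lifetime: Δt = γτ₀ = 2.46 × 0.341 ns = 0.83886 ns
d = vΔt = 0.91365c × 0.83886 ns = 2.7391×10^8 m/s × 8.3886×10^-10 s = 0.230 m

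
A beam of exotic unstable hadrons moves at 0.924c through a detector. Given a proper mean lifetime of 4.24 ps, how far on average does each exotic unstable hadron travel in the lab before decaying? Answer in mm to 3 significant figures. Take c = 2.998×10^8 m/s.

γ = 1/√(1 − 0.924²) = 2.6151
Dilated lifetime: Δt = γτ₀ = 2.6151 × 4.24 ps = 11.088 ps
d = vΔt = 0.924c × 11.088 ps = 2.7702×10^8 m/s × 1.1088×10^-11 s = 3.07 mm

d ≈ 3.07 mm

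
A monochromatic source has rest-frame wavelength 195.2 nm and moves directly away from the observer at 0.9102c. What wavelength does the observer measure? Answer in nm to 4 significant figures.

Relativistic Doppler: λ_obs = λ_src √((1+β)/(1−β))
= 195.2 × √(1.91020/0.0898000) = 195.2 × 4.61213 = 900.3 nm

λ_obs ≈ 900.3 nm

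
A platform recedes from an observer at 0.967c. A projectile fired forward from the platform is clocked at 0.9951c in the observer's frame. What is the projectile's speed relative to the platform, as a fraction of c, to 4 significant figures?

u' ≈ 0.7446c

Inverse velocity addition: u' = (u − v)/(1 − uv/c²)
= (0.9951 − 0.967)/(1 − 0.9951×0.967) = 0.02810/0.0377383 = 0.7446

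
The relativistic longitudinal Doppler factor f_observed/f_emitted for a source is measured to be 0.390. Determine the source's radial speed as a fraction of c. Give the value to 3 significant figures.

β ≈ 0.736

f_obs/f_src = √((1−β)/(1+β)) = 0.390  ⇒  (1−β)/(1+β) = 0.15210
β = |1 − D²|/(1 + D²) = |1 − 0.15210|/(1 + 0.15210) = 0.736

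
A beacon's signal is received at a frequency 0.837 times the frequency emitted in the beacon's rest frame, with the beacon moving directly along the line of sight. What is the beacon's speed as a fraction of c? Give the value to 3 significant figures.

β ≈ 0.176

f_obs/f_src = √((1−β)/(1+β)) = 0.837  ⇒  (1−β)/(1+β) = 0.70057
β = |1 − D²|/(1 + D²) = |1 − 0.70057|/(1 + 0.70057) = 0.176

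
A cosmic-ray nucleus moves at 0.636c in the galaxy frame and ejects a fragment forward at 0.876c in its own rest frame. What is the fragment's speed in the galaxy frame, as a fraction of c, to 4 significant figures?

Compose boost 2: (0.876 + 0.636)/(1 + 0.876×0.636) = 1.512/1.55714 = 0.9710

u ≈ 0.9710c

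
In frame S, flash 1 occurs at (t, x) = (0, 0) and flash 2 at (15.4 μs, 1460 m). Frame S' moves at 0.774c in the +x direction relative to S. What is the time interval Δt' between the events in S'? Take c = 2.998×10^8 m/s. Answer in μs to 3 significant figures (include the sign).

γ = 1/√(1 − 0.774²) = 1.5793
Δt' = γ(Δt − vΔx/c²) = 1.5793 × (15.4 μs − 0.774×1460 m / (2.998×10^8 m/s))
= 1.5793 × (11.631 μs) = 18.4 μs

Δt' ≈ 18.4 μs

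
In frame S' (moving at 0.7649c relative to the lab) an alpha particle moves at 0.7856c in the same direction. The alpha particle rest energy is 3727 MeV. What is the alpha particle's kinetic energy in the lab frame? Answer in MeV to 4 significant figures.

u_lab = (0.7856 + 0.7649)/(1 + 0.7856×0.7649) = 0.9685144
γ = 1/√(1 − 0.9685144²) = 4.01675
K = (γ − 1)m₀c² = (4.01675 − 1) × 3727 = 3.01675 × 3727 = 11240 MeV

K ≈ 11240 MeV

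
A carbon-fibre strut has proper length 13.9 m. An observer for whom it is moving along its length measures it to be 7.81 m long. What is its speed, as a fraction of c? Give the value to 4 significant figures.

γ = L₀/L = 13.9/7.81 = 1.77977
β = √(1 − 1/γ²) = 0.8272

β ≈ 0.8272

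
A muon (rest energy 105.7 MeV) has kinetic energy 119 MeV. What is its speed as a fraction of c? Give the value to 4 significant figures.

γ = 1 + K/(m₀c²) = 1 + 119/105.7 = 2.12583
β = √(1 − 1/γ²) = 0.8825

β ≈ 0.8825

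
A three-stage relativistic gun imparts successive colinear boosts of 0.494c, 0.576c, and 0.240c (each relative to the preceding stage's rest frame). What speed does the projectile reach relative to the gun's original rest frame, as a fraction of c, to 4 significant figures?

u ≈ 0.8942c

Compose boost 2: (0.576 + 0.494)/(1 + 0.576×0.494) = 1.070/1.28454 = 0.832980
Compose boost 3: (0.240 + 0.832980)/(1 + 0.240×0.832980) = 1.07298/1.19992 = 0.8942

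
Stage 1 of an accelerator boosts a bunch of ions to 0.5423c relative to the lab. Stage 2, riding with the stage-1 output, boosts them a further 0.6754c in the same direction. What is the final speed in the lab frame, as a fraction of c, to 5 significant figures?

u ≈ 0.89126c

Compose boost 2: (0.6754 + 0.5423)/(1 + 0.6754×0.5423) = 1.2177/1.366269 = 0.89126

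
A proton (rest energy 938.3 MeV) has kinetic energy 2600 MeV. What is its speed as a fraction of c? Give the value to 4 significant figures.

β ≈ 0.9642

γ = 1 + K/(m₀c²) = 1 + 2600/938.3 = 3.77097
β = √(1 − 1/γ²) = 0.9642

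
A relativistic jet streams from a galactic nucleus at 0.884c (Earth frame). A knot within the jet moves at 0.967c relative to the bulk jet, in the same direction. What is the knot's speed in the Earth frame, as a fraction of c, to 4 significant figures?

u ≈ 0.9979c

Relativistic velocity addition: u = (u' + v)/(1 + u'v/c²)
= (0.967 + 0.884)/(1 + 0.967×0.884) = 1.851/1.85483 = 0.9979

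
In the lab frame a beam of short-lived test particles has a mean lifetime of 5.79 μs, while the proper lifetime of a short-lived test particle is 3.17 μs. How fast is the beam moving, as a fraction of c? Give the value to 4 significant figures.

γ = Δt/τ₀ = 5.79/3.17 = 1.82650
β = √(1 − 1/γ²) = √(1 − 1/1.82650²) = 0.8368

β ≈ 0.8368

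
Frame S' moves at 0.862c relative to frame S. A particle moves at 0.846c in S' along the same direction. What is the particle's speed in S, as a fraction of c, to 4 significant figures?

Relativistic velocity addition: u = (u' + v)/(1 + u'v/c²)
= (0.846 + 0.862)/(1 + 0.846×0.862) = 1.708/1.72925 = 0.9877

u ≈ 0.9877c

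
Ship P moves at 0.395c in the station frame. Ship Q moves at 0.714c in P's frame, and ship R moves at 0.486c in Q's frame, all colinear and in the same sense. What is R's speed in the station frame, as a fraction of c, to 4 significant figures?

u ≈ 0.9512c

Compose boost 2: (0.714 + 0.395)/(1 + 0.714×0.395) = 1.109/1.28203 = 0.865034
Compose boost 3: (0.486 + 0.865034)/(1 + 0.486×0.865034) = 1.35103/1.42041 = 0.9512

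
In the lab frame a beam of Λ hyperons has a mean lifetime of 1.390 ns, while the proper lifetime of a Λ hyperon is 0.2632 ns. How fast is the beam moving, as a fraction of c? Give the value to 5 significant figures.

γ = Δt/τ₀ = 1.390/0.2632 = 5.281155
β = √(1 − 1/γ²) = √(1 − 1/5.281155²) = 0.98191

β ≈ 0.98191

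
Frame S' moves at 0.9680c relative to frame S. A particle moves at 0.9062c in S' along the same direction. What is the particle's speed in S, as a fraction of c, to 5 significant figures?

u ≈ 0.99840c

Relativistic velocity addition: u = (u' + v)/(1 + u'v/c²)
= (0.9062 + 0.9680)/(1 + 0.9062×0.9680) = 1.8742/1.877202 = 0.99840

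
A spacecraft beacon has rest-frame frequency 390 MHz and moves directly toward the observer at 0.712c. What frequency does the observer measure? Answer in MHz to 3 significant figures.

Relativistic Doppler: f_obs = f_src √((1+β)/(1−β))
= 390 × √(1.7120/0.28800) = 390 × 2.4381 = 951 MHz

f_obs ≈ 951 MHz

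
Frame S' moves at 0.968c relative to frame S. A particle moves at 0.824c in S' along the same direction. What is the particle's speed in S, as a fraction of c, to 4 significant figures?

Relativistic velocity addition: u = (u' + v)/(1 + u'v/c²)
= (0.824 + 0.968)/(1 + 0.824×0.968) = 1.792/1.79763 = 0.9969

u ≈ 0.9969c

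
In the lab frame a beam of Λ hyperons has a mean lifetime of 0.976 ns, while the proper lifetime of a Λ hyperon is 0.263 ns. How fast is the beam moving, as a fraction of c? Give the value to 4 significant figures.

γ = Δt/τ₀ = 0.976/0.263 = 3.71103
β = √(1 − 1/γ²) = √(1 − 1/3.71103²) = 0.9630

β ≈ 0.9630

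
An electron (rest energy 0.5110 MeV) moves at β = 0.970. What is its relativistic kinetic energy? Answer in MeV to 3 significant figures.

K ≈ 1.59 MeV

γ = 1/√(1 − 0.970²) = 4.1135
K = (γ − 1)m₀c² = (4.1135 − 1) × 0.5110 MeV = 3.1135 × 0.5110 MeV = 1.59 MeV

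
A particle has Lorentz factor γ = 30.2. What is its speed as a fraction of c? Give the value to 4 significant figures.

β ≈ 0.9995

β = √(1 − 1/γ²) = √(1 − 1/30.2²) = √(0.998904) = 0.9995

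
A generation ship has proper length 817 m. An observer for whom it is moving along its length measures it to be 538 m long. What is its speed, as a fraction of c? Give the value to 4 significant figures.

β ≈ 0.7526

γ = L₀/L = 817/538 = 1.51859
β = √(1 − 1/γ²) = 0.7526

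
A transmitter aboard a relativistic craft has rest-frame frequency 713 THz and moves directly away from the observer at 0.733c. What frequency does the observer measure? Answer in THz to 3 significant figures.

f_obs ≈ 280 THz

Relativistic Doppler: f_obs = f_src √((1−β)/(1+β))
= 713 × √(0.26700/1.7330) = 713 × 0.39252 = 280 THz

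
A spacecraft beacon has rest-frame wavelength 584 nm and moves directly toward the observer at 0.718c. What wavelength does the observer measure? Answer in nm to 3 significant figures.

λ_obs ≈ 237 nm

Relativistic Doppler: λ_obs = λ_src √((1−β)/(1+β))
= 584 × √(0.28200/1.7180) = 584 × 0.40515 = 237 nm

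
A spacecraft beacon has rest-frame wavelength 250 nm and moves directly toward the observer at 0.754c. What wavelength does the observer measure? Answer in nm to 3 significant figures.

Relativistic Doppler: λ_obs = λ_src √((1−β)/(1+β))
= 250 × √(0.24600/1.7540) = 250 × 0.37450 = 93.6 nm

λ_obs ≈ 93.6 nm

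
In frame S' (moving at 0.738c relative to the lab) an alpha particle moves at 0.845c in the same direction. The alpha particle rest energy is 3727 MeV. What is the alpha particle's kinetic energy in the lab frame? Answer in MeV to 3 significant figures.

u_lab = (0.845 + 0.738)/(1 + 0.845×0.738) = 0.974988
γ = 1/√(1 − 0.974988²) = 4.4993
K = (γ − 1)m₀c² = (4.4993 − 1) × 3727 = 3.4993 × 3727 = 13000 MeV

K ≈ 13000 MeV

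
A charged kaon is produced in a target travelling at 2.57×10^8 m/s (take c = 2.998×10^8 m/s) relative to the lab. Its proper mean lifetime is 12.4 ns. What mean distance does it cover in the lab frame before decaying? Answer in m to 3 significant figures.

β = v/c = 2.57×10^8 / 2.998×10^8 = 0.85724
γ = 1/√(1 − 0.85724²) = 1.9420
Dilated lifetime: Δt = γτ₀ = 1.9420 × 12.4 ns = 24.081 ns
d = vΔt = 0.85724c × 24.081 ns = 2.5700×10^8 m/s × 2.4081×10^-8 s = 6.19 m

d ≈ 6.19 m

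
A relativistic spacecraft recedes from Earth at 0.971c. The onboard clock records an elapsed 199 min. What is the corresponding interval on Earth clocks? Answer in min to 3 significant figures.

γ = 1/√(1 − 0.971²) = 4.1827
Time dilation: Δt = γτ₀ = 4.1827 × 199 min = 832 min

Δt ≈ 832 min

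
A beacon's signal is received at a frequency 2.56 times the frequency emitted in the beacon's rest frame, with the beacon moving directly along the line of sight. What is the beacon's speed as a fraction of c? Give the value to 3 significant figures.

f_obs/f_src = √((1+β)/(1−β)) = 2.56  ⇒  (1+β)/(1−β) = 6.5536
β = |1 − D²|/(1 + D²) = |1 − 6.5536|/(1 + 6.5536) = 0.735

β ≈ 0.735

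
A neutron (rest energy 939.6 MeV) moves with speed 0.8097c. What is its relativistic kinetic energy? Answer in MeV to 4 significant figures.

K ≈ 661.5 MeV

γ = 1/√(1 − 0.8097²) = 1.70403
K = (γ − 1)m₀c² = (1.70403 − 1) × 939.6 MeV = 0.704030 × 939.6 MeV = 661.5 MeV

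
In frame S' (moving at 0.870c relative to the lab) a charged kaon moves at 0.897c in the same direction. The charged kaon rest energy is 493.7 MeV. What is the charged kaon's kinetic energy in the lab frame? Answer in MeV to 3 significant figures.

u_lab = (0.897 + 0.870)/(1 + 0.897×0.870) = 0.992479
γ = 1/√(1 − 0.992479²) = 8.1690
K = (γ − 1)m₀c² = (8.1690 − 1) × 493.7 = 7.1690 × 493.7 = 3540 MeV

K ≈ 3540 MeV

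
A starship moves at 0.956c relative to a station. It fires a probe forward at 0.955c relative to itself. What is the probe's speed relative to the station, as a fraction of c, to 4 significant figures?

Relativistic velocity addition: u = (u' + v)/(1 + u'v/c²)
= (0.955 + 0.956)/(1 + 0.955×0.956) = 1.911/1.91298 = 0.9990

u ≈ 0.9990c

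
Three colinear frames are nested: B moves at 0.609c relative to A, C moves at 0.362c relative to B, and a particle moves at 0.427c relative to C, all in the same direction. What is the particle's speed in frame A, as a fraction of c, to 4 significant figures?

Compose boost 2: (0.362 + 0.609)/(1 + 0.362×0.609) = 0.9710/1.22046 = 0.795603
Compose boost 3: (0.427 + 0.795603)/(1 + 0.427×0.795603) = 1.22260/1.33972 = 0.9126

u ≈ 0.9126c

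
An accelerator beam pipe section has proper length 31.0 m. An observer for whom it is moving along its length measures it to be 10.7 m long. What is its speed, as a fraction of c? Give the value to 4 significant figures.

γ = L₀/L = 31.0/10.7 = 2.89720
β = √(1 − 1/γ²) = 0.9385

β ≈ 0.9385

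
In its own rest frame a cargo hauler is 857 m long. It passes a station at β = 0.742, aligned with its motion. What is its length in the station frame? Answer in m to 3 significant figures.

γ = 1/√(1 − 0.742²) = 1.4916
Length contraction: L = L₀/γ = 857/1.4916 = 575 m

L ≈ 575 m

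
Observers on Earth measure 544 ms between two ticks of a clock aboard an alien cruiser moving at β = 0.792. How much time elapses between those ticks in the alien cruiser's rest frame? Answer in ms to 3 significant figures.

τ₀ ≈ 332 ms

γ = 1/√(1 − 0.792²) = 1.6379
Proper time: τ₀ = Δt/γ = 544/1.6379 = 332 ms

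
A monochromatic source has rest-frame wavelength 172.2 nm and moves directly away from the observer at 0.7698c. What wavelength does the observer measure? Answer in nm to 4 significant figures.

λ_obs ≈ 477.5 nm

Relativistic Doppler: λ_obs = λ_src √((1+β)/(1−β))
= 172.2 × √(1.76980/0.230200) = 172.2 × 2.77274 = 477.5 nm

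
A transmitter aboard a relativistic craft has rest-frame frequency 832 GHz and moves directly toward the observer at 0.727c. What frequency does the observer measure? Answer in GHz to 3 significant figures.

f_obs ≈ 2090 GHz

Relativistic Doppler: f_obs = f_src √((1+β)/(1−β))
= 832 × √(1.7270/0.27300) = 832 × 2.5152 = 2090 GHz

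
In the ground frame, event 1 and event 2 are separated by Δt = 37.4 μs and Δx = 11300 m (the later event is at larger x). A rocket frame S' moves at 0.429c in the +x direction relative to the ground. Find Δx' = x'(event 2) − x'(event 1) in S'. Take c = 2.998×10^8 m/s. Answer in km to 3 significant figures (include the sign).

γ = 1/√(1 − 0.429²) = 1.1070
Δx' = γ(Δx − vΔt) = 1.1070 × (11300 m − 0.429×(2.998×10^8 m/s)×37.4×10^-6 s)
= 1.1070 × (6489.8 m) = 7.18 km

Δx' ≈ 7.18 km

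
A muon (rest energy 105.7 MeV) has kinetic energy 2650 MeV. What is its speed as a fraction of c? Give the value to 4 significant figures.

β ≈ 0.9993

γ = 1 + K/(m₀c²) = 1 + 2650/105.7 = 26.0710
β = √(1 − 1/γ²) = 0.9993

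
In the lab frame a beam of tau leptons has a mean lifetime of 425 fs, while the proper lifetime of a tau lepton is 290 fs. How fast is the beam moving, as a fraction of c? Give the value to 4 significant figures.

β ≈ 0.7310

γ = Δt/τ₀ = 425/290 = 1.46552
β = √(1 − 1/γ²) = √(1 − 1/1.46552²) = 0.7310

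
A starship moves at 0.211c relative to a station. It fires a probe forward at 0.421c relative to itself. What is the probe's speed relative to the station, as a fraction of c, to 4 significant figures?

Relativistic velocity addition: u = (u' + v)/(1 + u'v/c²)
= (0.421 + 0.211)/(1 + 0.421×0.211) = 0.6320/1.08883 = 0.5804

u ≈ 0.5804c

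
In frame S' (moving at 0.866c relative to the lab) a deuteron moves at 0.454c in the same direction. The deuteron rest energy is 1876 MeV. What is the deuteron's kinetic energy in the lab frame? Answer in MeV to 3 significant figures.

K ≈ 3990 MeV

u_lab = (0.454 + 0.866)/(1 + 0.454×0.866) = 0.947484
γ = 1/√(1 − 0.947484²) = 3.1269
K = (γ − 1)m₀c² = (3.1269 − 1) × 1876 = 2.1269 × 1876 = 3990 MeV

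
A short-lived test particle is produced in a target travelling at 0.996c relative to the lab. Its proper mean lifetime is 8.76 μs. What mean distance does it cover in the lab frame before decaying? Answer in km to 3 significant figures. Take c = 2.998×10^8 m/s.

γ = 1/√(1 − 0.996²) = 11.192
Dilated lifetime: Δt = γτ₀ = 11.192 × 8.76 μs = 98.038 μs
d = vΔt = 0.996c × 98.038 μs = 2.9860×10^8 m/s × 9.8038×10^-5 s = 29.3 km

d ≈ 29.3 km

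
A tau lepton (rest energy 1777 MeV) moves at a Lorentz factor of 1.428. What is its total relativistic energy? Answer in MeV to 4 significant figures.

E ≈ 2538 MeV

γ = 1.428 (given)
E = γm₀c² = 1.428 × 1777 MeV = 2538 MeV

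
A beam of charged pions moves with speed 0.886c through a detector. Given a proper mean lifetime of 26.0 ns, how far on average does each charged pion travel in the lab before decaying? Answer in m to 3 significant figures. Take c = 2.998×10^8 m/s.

γ = 1/√(1 − 0.886²) = 2.1566
Dilated lifetime: Δt = γτ₀ = 2.1566 × 26.0 ns = 56.073 ns
d = vΔt = 0.886c × 56.073 ns = 2.6562×10^8 m/s × 5.6073×10^-8 s = 14.9 m

d ≈ 14.9 m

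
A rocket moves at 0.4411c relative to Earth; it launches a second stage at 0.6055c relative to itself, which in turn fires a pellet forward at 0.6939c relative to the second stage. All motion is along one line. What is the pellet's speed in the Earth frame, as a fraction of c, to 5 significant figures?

Compose boost 2: (0.6055 + 0.4411)/(1 + 0.6055×0.4411) = 1.0466/1.267086 = 0.8259897
Compose boost 3: (0.6939 + 0.8259897)/(1 + 0.6939×0.8259897) = 1.519890/1.573154 = 0.96614

u ≈ 0.96614c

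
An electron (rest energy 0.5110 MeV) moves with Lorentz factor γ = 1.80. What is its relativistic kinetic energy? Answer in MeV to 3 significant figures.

γ = 1.80 (given)
K = (γ − 1)m₀c² = (1.80 − 1) × 0.5110 MeV = 0.80000 × 0.5110 MeV = 0.409 MeV

K ≈ 0.409 MeV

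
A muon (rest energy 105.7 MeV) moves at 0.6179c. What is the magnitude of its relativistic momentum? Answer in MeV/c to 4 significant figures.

p ≈ 83.07 MeV/c

γ = 1/√(1 − 0.6179²) = 1.27185
p = γβm₀c = 1.27185 × 0.6179 × 105.7 MeV/c = 83.07 MeV/c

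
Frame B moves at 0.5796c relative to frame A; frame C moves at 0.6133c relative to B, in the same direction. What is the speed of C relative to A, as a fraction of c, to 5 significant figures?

u ≈ 0.88006c

Compose boost 2: (0.6133 + 0.5796)/(1 + 0.6133×0.5796) = 1.1929/1.355469 = 0.88006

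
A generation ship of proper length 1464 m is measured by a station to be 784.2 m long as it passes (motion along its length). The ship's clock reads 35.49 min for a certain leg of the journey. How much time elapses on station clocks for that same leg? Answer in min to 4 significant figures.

Δt ≈ 66.26 min

Length contraction ⇒ γ = L₀/L = 1464/784.2 = 1.86687
Time dilation: Δt = γτ₀ = 1.86687 × 35.49 min = 66.26 min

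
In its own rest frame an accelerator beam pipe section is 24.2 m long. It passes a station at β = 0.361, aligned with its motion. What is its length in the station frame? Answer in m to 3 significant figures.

γ = 1/√(1 − 0.361²) = 1.0723
Length contraction: L = L₀/γ = 24.2/1.0723 = 22.6 m

L ≈ 22.6 m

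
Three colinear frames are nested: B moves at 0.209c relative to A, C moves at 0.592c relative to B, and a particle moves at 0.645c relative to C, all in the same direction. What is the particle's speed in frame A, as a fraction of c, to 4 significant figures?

Compose boost 2: (0.592 + 0.209)/(1 + 0.592×0.209) = 0.8010/1.12373 = 0.712806
Compose boost 3: (0.645 + 0.712806)/(1 + 0.645×0.712806) = 1.35781/1.45976 = 0.9302

u ≈ 0.9302c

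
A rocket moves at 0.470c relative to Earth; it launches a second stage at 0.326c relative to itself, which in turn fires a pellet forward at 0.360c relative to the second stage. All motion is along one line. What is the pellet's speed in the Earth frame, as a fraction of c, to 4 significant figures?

u ≈ 0.8412c

Compose boost 2: (0.326 + 0.470)/(1 + 0.326×0.470) = 0.7960/1.15322 = 0.690241
Compose boost 3: (0.360 + 0.690241)/(1 + 0.360×0.690241) = 1.05024/1.24849 = 0.8412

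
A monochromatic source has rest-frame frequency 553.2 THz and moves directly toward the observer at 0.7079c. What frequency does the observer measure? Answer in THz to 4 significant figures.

f_obs ≈ 1338 THz

Relativistic Doppler: f_obs = f_src √((1+β)/(1−β))
= 553.2 × √(1.70790/0.292100) = 553.2 × 2.41805 = 1338 THz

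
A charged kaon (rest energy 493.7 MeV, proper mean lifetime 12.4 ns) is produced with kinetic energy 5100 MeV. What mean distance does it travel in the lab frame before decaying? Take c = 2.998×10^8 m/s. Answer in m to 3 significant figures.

d ≈ 42.0 m

γ = 1 + K/(m₀c²) = 1 + 5100/493.7 = 11.330
β = √(1 − 1/γ²) = 0.99610
Dilated lifetime: γτ₀ = 11.330 × 12.4 ns = 140.49 ns
d = βc·γτ₀ = 0.99610 × (2.998×10^8 m/s) × 1.4049×10^-7 s = 42.0 m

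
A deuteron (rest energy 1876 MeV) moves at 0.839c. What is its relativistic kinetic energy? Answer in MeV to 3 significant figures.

K ≈ 1570 MeV

γ = 1/√(1 − 0.839²) = 1.8378
K = (γ − 1)m₀c² = (1.8378 − 1) × 1876 MeV = 0.83779 × 1876 MeV = 1570 MeV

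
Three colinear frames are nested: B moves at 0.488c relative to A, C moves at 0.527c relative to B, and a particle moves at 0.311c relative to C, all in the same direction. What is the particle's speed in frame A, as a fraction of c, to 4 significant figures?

u ≈ 0.8939c

Compose boost 2: (0.527 + 0.488)/(1 + 0.527×0.488) = 1.015/1.25718 = 0.807365
Compose boost 3: (0.311 + 0.807365)/(1 + 0.311×0.807365) = 1.11837/1.25109 = 0.8939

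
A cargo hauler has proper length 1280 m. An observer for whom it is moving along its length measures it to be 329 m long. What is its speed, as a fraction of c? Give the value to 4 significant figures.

β ≈ 0.9664

γ = L₀/L = 1280/329 = 3.89058
β = √(1 − 1/γ²) = 0.9664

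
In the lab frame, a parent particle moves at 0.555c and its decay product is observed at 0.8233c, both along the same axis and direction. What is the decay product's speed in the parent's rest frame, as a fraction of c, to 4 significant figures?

Inverse velocity addition: u' = (u − v)/(1 − uv/c²)
= (0.8233 − 0.555)/(1 − 0.8233×0.555) = 0.2683/0.543068 = 0.4940

u' ≈ 0.4940c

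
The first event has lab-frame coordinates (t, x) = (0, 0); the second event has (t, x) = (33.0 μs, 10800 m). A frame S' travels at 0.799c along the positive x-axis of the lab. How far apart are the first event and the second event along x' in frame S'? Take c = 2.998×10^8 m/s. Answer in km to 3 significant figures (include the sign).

Δx' ≈ 4.81 km

γ = 1/√(1 − 0.799²) = 1.6630
Δx' = γ(Δx − vΔt) = 1.6630 × (10800 m − 0.799×(2.998×10^8 m/s)×33.0×10^-6 s)
= 1.6630 × (2895.2 m) = 4.81 km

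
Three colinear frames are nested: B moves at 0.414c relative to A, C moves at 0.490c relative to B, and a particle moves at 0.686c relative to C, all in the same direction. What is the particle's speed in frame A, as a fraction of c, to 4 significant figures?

Compose boost 2: (0.490 + 0.414)/(1 + 0.490×0.414) = 0.9040/1.20286 = 0.751542
Compose boost 3: (0.686 + 0.751542)/(1 + 0.686×0.751542) = 1.43754/1.51556 = 0.9485

u ≈ 0.9485c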